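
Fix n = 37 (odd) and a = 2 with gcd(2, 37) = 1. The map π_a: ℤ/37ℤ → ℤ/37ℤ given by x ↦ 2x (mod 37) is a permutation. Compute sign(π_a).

-1

Trace 10: π^k(10) = [10, 20, 3, 6, 12, 24, 11] for k=0..6.
Cycle lengths of π_2 on ℤ/37ℤ: [36, 1]; 2 cycles in total.
37 − 2 = 35 transpositions; sign(π) = (−1)^35 = -1.
Zolotarev: (2|37) = -1, matching the cycle-count sign.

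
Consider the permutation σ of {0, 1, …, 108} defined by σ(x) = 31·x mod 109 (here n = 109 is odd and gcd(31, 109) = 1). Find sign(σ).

+1

Start at x=105: 105 → 94 → 80 → 82 → 35 → 104 → 63 → … (one orbit).
Cycle lengths of π_31 on ℤ/109ℤ: [54, 54, 1]; 3 cycles in total.
n − c = 109 − 3 = 106; sign = (−1)^106 = +1.
Via Zolotarev, sign(π_{31}) = (31|109) = +1.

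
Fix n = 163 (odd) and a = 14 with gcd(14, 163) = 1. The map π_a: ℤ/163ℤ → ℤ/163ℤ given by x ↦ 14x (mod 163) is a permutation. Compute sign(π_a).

Orbit of 152 under x↦14x: [152, 9, 126, 134, 83, 21, 131]… (length divides ord_163(14)).
The orbit structure of x ↦ 14x mod 163: 3 orbits of sizes [81, 81, 1].
3 cycles on 163: each ℓ→(−1)^(ℓ−1), product (−1)^160 = +1.
Via Zolotarev, sign(π_{14}) = (14|163) = +1.

+1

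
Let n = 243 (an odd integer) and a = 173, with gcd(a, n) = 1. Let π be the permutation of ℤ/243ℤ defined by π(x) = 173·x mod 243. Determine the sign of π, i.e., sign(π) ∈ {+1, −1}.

-1

Trace 35: π^k(35) = [35, 223, 185, 172, 110, 76, 26] for k=0..6.
Cycle lengths of π_173 on ℤ/243ℤ: [162, 54, 18, 6, 2, 1]; 6 cycles in total.
6 cycles on 243: each ℓ→(−1)^(ℓ−1), product (−1)^237 = -1.
(173|243)_J = -1 (Zolotarev's lemma cross-check).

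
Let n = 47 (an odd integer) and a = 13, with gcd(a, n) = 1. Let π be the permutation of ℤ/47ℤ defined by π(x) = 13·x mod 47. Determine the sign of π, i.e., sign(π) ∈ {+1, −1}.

Orbit of 2 under x↦13x: [2, 26, 9, 23, 17, 33, 6]… (length divides ord_47(13)).
2 cycles of lengths [46, 1].
With 2 cycles on 47 points, sign = (−1)^{47−2} = -1.
Via Zolotarev, sign(π_{13}) = (13|47) = -1.

-1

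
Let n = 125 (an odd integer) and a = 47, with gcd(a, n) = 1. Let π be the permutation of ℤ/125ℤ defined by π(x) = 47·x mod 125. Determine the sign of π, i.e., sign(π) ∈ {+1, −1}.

-1

Trace 119: π^k(119) = [119, 93, 121, 62, 39, 83, 26] for k=0..6.
The orbit structure of x ↦ 47x mod 125: 4 orbits of sizes [100, 20, 4, 1].
sign(π) = (−1)^{n − #cycles} = (−1)^{125−4} = (−1)^121 = -1.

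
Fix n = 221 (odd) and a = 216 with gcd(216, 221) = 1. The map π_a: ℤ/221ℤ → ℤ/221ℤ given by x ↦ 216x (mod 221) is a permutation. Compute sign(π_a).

+1

Orbit of 155 under x↦216x: [155, 109, 118, 73, 77, 57, 157]… (length divides ord_221(216)).
Cycle type of π: 16×13 + 4×3 + 1; total 17 cycles.
Σ(ℓ_i−1) = 221−17 = 204; sign = (−1)^204 = +1.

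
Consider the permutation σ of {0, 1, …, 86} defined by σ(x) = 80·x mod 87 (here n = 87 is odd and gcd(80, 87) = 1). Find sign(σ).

Start at x=25: 25 → 86 → 7 → 38 → 82 → 35 → 16 → … (one orbit).
Decompose π into cycles: lengths [14, 14, 14, 14, 14, 14, 2, 1] (8 cycles, including the fixed point 0).
8 cycles on 87: each ℓ→(−1)^(ℓ−1), product (−1)^79 = -1.
Zolotarev: (80|87) = -1, matching the cycle-count sign.

-1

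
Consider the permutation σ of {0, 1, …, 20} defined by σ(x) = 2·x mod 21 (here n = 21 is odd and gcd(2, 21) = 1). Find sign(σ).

Trace 11: π^k(11) = [11, 1, 2, 4, 8, 16] for k=0..5.
6 cycles of lengths [6, 6, 3, 3, 2, 1].
Σ(ℓ_i−1) = 21−6 = 15; sign = (−1)^15 = -1.

-1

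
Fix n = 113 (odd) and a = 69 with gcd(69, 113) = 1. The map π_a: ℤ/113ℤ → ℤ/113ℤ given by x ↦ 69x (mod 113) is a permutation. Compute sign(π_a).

Orbit of 1 under x↦69x: [1, 69, 15, 18, 112, 44, 98]… (length divides ord_113(69)).
Cycle lengths of π_69 on ℤ/113ℤ: [8, 8, 8, 8, 8, 8, 8, 8, 8, 8, 8, 8, 8, 8, 1]; 15 cycles in total.
n − c = 113 − 15 = 98; sign = (−1)^98 = +1.
Zolotarev: (69|113) = +1, matching the cycle-count sign.

+1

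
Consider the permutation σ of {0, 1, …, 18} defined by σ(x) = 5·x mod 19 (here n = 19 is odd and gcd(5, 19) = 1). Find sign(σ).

Start at x=11: 11 → 17 → 9 → 7 → 16 → 4 → 1 → … (one orbit).
Cycle lengths of π_5 on ℤ/19ℤ: [9, 9, 1]; 3 cycles in total.
3 cycles on 19: each ℓ→(−1)^(ℓ−1), product (−1)^16 = +1.

+1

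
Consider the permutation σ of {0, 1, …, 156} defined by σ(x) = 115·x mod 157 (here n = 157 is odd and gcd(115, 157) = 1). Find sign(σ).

Start at x=108: 108 → 17 → 71 → 1 → 115 → 37 → 16 → … (one orbit).
Cycle lengths of π_115 on ℤ/157ℤ: [39, 39, 39, 39, 1]; 5 cycles in total.
Σ(ℓ_i−1) = 157−5 = 152; sign = (−1)^152 = +1.
The Jacobi symbol (115|157) = +1 (Zolotarev) agrees.

+1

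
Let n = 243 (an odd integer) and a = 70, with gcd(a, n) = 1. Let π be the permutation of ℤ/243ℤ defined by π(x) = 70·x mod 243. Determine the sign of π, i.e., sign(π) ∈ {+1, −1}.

Trace 109: π^k(109) = [109, 97, 229, 235, 169, 166, 199] for k=0..6.
11 cycles of lengths [81, 81, 27, 27, 9, 9, 3, 3, 1, 1, 1].
Σ(ℓ_i−1) = 243−11 = 232; sign = (−1)^232 = +1.

+1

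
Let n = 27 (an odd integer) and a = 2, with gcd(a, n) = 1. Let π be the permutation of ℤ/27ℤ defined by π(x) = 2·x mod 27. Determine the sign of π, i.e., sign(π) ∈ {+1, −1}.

Start at x=4: 4 → 8 → 16 → 5 → 10 → 20 → 13 → … (one orbit).
Decompose π into cycles: lengths [18, 6, 2, 1] (4 cycles, including the fixed point 0).
4 cycles on 27: each ℓ→(−1)^(ℓ−1), product (−1)^23 = -1.

-1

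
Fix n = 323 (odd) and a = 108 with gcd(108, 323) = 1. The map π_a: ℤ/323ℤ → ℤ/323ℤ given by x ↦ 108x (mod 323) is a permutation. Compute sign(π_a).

Start at x=26: 26 → 224 → 290 → 312 → 104 → 250 → 191 → … (one orbit).
π_108 has 5 disjoint cycles with lengths [144, 144, 18, 16, 1] on {0,…,322}.
323 − 5 = 318 transpositions; sign(π) = (−1)^318 = +1.
The Jacobi symbol (108|323) = +1 (Zolotarev) agrees.

+1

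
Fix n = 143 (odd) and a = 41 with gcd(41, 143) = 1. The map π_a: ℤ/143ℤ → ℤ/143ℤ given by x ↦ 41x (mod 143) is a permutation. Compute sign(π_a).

+1

Start at x=8: 8 → 42 → 6 → 103 → 76 → 113 → 57 → … (one orbit).
The orbit structure of x ↦ 41x mod 143: 5 orbits of sizes [60, 60, 12, 10, 1].
sign(π) = (−1)^{n − #cycles} = (−1)^{143−5} = (−1)^138 = +1.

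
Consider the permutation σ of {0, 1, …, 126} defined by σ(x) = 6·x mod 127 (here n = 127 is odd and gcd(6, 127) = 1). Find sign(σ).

-1

Start at x=33: 33 → 71 → 45 → 16 → 96 → 68 → 27 → … (one orbit).
2 cycles of lengths [126, 1].
127 − 2 = 125 transpositions; sign(π) = (−1)^125 = -1.
Check: (6/127) = -1 by Zolotarev.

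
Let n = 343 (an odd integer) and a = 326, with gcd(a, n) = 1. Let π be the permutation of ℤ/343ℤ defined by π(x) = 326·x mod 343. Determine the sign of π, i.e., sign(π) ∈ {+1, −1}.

+1

Orbit of 148 under x↦326x: [148, 228, 240, 36, 74, 114, 120]… (length divides ord_343(326)).
Decompose π into cycles: lengths [147, 147, 21, 21, 3, 3, 1] (7 cycles, including the fixed point 0).
n − c = 343 − 7 = 336; sign = (−1)^336 = +1.
Check: (326/343) = +1 by Zolotarev.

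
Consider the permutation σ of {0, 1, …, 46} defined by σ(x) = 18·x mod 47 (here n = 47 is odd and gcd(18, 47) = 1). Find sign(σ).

Orbit of 2 under x↦18x: [2, 36, 37, 8, 3, 7, 32]… (length divides ord_47(18)).
Cycle type of π: 23×2 + 1; total 3 cycles.
3 cycles on 47: each ℓ→(−1)^(ℓ−1), product (−1)^44 = +1.
Check: (18/47) = +1 by Zolotarev.

+1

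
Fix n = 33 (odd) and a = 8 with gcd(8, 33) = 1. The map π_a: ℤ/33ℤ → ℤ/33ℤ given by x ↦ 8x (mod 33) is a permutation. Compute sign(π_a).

Start at x=25: 25 → 2 → 16 → 29 → 1 → 8 → 31 → … (one orbit).
The orbit structure of x ↦ 8x mod 33: 5 orbits of sizes [10, 10, 10, 2, 1].
n − c = 33 − 5 = 28; sign = (−1)^28 = +1.
The Jacobi symbol (8|33) = +1 (Zolotarev) agrees.

+1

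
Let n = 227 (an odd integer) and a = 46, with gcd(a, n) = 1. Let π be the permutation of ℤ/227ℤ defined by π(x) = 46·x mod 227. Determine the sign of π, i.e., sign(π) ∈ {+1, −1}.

-1

Trace 69: π^k(69) = [69, 223, 43, 162, 188, 22, 104] for k=0..6.
2 cycles of lengths [226, 1].
Σ(ℓ_i−1) = 227−2 = 225; sign = (−1)^225 = -1.
The Jacobi symbol (46|227) = -1 (Zolotarev) agrees.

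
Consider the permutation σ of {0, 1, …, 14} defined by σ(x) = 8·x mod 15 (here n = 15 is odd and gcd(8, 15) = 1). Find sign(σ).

Orbit of 1 under x↦8x: [1, 8, 4, 2]… (length divides ord_15(8)).
Decompose π into cycles: lengths [4, 4, 4, 2, 1] (5 cycles, including the fixed point 0).
With 5 cycles on 15 points, sign = (−1)^{15−5} = +1.
Zolotarev: (8|15) = +1, matching the cycle-count sign.

+1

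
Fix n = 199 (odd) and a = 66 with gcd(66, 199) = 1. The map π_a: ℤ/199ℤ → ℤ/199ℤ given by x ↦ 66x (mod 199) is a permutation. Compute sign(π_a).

Orbit of 188 under x↦66x: [188, 70, 43, 52, 49, 50, 116]… (length divides ord_199(66)).
π_66 has 3 disjoint cycles with lengths [99, 99, 1] on {0,…,198}.
3 cycles on 199: each ℓ→(−1)^(ℓ−1), product (−1)^196 = +1.

+1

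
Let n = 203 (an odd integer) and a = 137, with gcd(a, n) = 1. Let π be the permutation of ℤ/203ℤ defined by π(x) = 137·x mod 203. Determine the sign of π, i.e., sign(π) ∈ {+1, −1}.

Start at x=57: 57 → 95 → 23 → 106 → 109 → 114 → 190 → … (one orbit).
Cycle lengths of π_137 on ℤ/203ℤ: [84, 84, 28, 3, 3, 1]; 6 cycles in total.
n − c = 203 − 6 = 197; sign = (−1)^197 = -1.
(137|203)_J = -1 (Zolotarev's lemma cross-check).

-1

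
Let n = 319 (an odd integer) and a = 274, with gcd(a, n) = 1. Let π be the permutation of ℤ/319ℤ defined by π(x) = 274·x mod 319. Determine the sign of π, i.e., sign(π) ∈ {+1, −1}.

-1

Trace 274: π^k(274) = [274, 111, 109, 199, 296, 78, 318] for k=0..6.
Cycle type of π: 14×22 + 2×5 + 1; total 28 cycles.
Σ(ℓ_i−1) = 319−28 = 291; sign = (−1)^291 = -1.
Via Zolotarev, sign(π_{274}) = (274|319) = -1.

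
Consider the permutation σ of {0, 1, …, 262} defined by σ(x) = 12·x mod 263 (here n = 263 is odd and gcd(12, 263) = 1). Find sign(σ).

+1

Start at x=95: 95 → 88 → 4 → 48 → 50 → 74 → 99 → … (one orbit).
Cycle lengths of π_12 on ℤ/263ℤ: [131, 131, 1]; 3 cycles in total.
n − c = 263 − 3 = 260; sign = (−1)^260 = +1.
(12|263)_J = +1 (Zolotarev's lemma cross-check).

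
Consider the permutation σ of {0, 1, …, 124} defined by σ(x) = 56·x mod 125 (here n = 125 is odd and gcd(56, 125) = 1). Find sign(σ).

+1

Trace 116: π^k(116) = [116, 121, 26, 81, 36, 16, 21] for k=0..6.
π_56 has 13 disjoint cycles with lengths [25, 25, 25, 25, 5, 5, 5, 5, 1, 1, 1, 1, 1] on {0,…,124}.
13 cycles on 125: each ℓ→(−1)^(ℓ−1), product (−1)^112 = +1.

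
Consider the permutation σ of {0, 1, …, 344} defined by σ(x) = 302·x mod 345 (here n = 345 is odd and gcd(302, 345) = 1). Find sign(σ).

+1

Trace 278: π^k(278) = [278, 121, 317, 169, 323, 256, 32] for k=0..6.
15 cycles of lengths [44, 44, 44, 44, 44, 44, 22, 22, 11, 11, 4, 4, 4, 2, 1].
15 cycles on 345: each ℓ→(−1)^(ℓ−1), product (−1)^330 = +1.
(302|345)_J = +1 (Zolotarev's lemma cross-check).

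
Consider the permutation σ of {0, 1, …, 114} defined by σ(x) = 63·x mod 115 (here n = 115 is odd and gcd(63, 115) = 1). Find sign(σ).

+1

Orbit of 41 under x↦63x: [41, 53, 4, 22, 6, 33, 9]… (length divides ord_115(63)).
Decompose π into cycles: lengths [44, 44, 22, 4, 1] (5 cycles, including the fixed point 0).
5 cycles on 115: each ℓ→(−1)^(ℓ−1), product (−1)^110 = +1.
Zolotarev: (63|115) = +1, matching the cycle-count sign.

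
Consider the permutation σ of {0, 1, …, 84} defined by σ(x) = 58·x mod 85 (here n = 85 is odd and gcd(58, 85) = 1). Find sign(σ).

Orbit of 12 under x↦58x: [12, 16, 78, 19, 82, 81, 23]… (length divides ord_85(58)).
Cycle lengths of π_58 on ℤ/85ℤ: [16, 16, 16, 16, 16, 4, 1]; 7 cycles in total.
sign(π) = (−1)^{n − #cycles} = (−1)^{85−7} = (−1)^78 = +1.
(58|85)_J = +1 (Zolotarev's lemma cross-check).

+1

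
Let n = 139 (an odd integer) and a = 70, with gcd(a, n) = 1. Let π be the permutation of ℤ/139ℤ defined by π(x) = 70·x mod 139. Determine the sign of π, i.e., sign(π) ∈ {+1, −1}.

Start at x=42: 42 → 21 → 80 → 40 → 20 → 10 → 5 → … (one orbit).
Cycle type of π: 138 + 1; total 2 cycles.
sign(π) = (−1)^{n − #cycles} = (−1)^{139−2} = (−1)^137 = -1.
The Jacobi symbol (70|139) = -1 (Zolotarev) agrees.

-1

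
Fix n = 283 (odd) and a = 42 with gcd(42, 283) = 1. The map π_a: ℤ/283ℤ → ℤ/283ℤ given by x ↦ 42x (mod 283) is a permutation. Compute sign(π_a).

+1

Orbit of 253 under x↦42x: [253, 155, 1, 42, 66, 225, 111]… (length divides ord_283(42)).
Cycle type of π: 47×6 + 1; total 7 cycles.
7 cycles on 283: each ℓ→(−1)^(ℓ−1), product (−1)^276 = +1.
Check: (42/283) = +1 by Zolotarev.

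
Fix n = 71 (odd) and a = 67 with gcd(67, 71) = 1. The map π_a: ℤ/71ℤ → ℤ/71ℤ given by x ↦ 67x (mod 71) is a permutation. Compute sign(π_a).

-1

Start at x=37: 37 → 65 → 24 → 46 → 29 → 26 → 38 → … (one orbit).
Cycle type of π: 70 + 1; total 2 cycles.
Σ(ℓ_i−1) = 71−2 = 69; sign = (−1)^69 = -1.
(67|71)_J = -1 (Zolotarev's lemma cross-check).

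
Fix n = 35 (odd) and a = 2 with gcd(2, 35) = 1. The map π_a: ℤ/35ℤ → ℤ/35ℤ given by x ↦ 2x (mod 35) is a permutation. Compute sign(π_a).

-1

Trace 9: π^k(9) = [9, 18, 1, 2, 4, 8, 16] for k=0..6.
The orbit structure of x ↦ 2x mod 35: 6 orbits of sizes [12, 12, 4, 3, 3, 1].
n − c = 35 − 6 = 29; sign = (−1)^29 = -1.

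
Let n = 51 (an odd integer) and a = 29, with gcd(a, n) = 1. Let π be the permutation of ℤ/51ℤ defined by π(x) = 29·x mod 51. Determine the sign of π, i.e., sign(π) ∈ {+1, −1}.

+1

Trace 44: π^k(44) = [44, 1, 29, 25, 11, 13, 20] for k=0..6.
Decompose π into cycles: lengths [16, 16, 16, 2, 1] (5 cycles, including the fixed point 0).
n − c = 51 − 5 = 46; sign = (−1)^46 = +1.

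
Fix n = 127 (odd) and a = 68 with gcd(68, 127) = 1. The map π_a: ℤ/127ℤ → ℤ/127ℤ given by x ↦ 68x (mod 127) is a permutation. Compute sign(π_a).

Trace 19: π^k(19) = [19, 22, 99, 1, 68, 52, 107] for k=0..6.
The orbit structure of x ↦ 68x mod 127: 15 orbits of sizes [9, 9, 9, 9, 9, 9, 9, 9, 9, 9, 9, 9, 9, 9, 1].
Σ(ℓ_i−1) = 127−15 = 112; sign = (−1)^112 = +1.
Check: (68/127) = +1 by Zolotarev.

+1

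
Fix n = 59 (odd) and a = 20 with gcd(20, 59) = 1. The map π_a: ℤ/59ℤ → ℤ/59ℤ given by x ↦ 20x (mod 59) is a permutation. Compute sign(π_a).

Trace 25: π^k(25) = [25, 28, 29, 49, 36, 12, 4] for k=0..6.
Decompose π into cycles: lengths [29, 29, 1] (3 cycles, including the fixed point 0).
sign(π) = (−1)^{n − #cycles} = (−1)^{59−3} = (−1)^56 = +1.
Check: (20/59) = +1 by Zolotarev.

+1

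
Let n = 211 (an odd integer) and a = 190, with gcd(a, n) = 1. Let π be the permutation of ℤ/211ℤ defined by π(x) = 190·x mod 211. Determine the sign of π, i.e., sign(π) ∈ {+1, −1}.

Orbit of 14 under x↦190x: [14, 128, 55, 111, 201, 210, 21]… (length divides ord_211(190)).
Cycle lengths of π_190 on ℤ/211ℤ: [30, 30, 30, 30, 30, 30, 30, 1]; 8 cycles in total.
211 − 8 = 203 transpositions; sign(π) = (−1)^203 = -1.
Zolotarev: (190|211) = -1, matching the cycle-count sign.

-1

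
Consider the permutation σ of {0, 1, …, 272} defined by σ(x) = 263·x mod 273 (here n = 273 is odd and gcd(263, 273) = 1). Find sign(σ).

-1

Start at x=191: 191 → 1 → 263 → 100 → 92 → 172 → 191 (one orbit).
Cycle type of π: 6×30 + 3×30 + 2 + 1; total 62 cycles.
273 − 62 = 211 transpositions; sign(π) = (−1)^211 = -1.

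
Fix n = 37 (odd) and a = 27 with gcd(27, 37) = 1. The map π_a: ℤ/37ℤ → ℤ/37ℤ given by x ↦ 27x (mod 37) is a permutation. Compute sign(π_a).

+1

Orbit of 10 under x↦27x: [10, 11, 1, 27, 26, 36]… (length divides ord_37(27)).
Decompose π into cycles: lengths [6, 6, 6, 6, 6, 6, 1] (7 cycles, including the fixed point 0).
Σ(ℓ_i−1) = 37−7 = 30; sign = (−1)^30 = +1.
Via Zolotarev, sign(π_{27}) = (27|37) = +1.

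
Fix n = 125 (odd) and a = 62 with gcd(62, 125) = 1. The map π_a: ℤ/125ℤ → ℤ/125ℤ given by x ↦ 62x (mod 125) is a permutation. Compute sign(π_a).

Orbit of 121 under x↦62x: [121, 2, 124, 63, 31, 47, 39]… (length divides ord_125(62)).
Cycle type of π: 100 + 20 + 4 + 1; total 4 cycles.
Σ(ℓ_i−1) = 125−4 = 121; sign = (−1)^121 = -1.
Check: (62/125) = -1 by Zolotarev.

-1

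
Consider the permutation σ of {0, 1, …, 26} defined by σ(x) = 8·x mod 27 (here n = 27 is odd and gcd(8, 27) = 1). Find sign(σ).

-1

Start at x=8: 8 → 10 → 26 → 19 → 17 → 1 → 8 (one orbit).
The orbit structure of x ↦ 8x mod 27: 8 orbits of sizes [6, 6, 6, 2, 2, 2, 2, 1].
n − c = 27 − 8 = 19; sign = (−1)^19 = -1.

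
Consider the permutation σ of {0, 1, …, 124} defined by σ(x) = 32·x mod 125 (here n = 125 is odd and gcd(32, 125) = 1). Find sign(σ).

Start at x=99: 99 → 43 → 1 → 32 → 24 → 18 → 76 → … (one orbit).
Cycle type of π: 20×5 + 4×6 + 1; total 12 cycles.
12 cycles on 125: each ℓ→(−1)^(ℓ−1), product (−1)^113 = -1.
Check: (32/125) = -1 by Zolotarev.

-1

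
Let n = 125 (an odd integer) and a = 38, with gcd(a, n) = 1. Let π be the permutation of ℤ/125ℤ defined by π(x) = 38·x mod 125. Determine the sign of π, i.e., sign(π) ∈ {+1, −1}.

Start at x=39: 39 → 107 → 66 → 8 → 54 → 52 → 101 → … (one orbit).
The orbit structure of x ↦ 38x mod 125: 4 orbits of sizes [100, 20, 4, 1].
n − c = 125 − 4 = 121; sign = (−1)^121 = -1.
(38|125)_J = -1 (Zolotarev's lemma cross-check).

-1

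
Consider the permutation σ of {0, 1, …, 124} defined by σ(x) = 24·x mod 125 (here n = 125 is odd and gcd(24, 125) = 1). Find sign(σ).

+1

Start at x=76: 76 → 74 → 26 → 124 → 101 → 49 → 51 → … (one orbit).
Decompose π into cycles: lengths [10, 10, 10, 10, 10, 10, 10, 10, 10, 10, 2, 2, 2, 2, 2, 2, 2, 2, 2, 2, 2, 2, 1] (23 cycles, including the fixed point 0).
sign(π) = (−1)^{n − #cycles} = (−1)^{125−23} = (−1)^102 = +1.
Check: (24/125) = +1 by Zolotarev.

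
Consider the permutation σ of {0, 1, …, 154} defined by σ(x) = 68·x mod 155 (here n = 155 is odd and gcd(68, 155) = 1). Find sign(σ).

+1

Trace 92: π^k(92) = [92, 56, 88, 94, 37, 36, 123] for k=0..6.
Cycle lengths of π_68 on ℤ/155ℤ: [12, 12, 12, 12, 12, 12, 12, 12, 12, 12, 6, 6, 6, 6, 6, 4, 1]; 17 cycles in total.
sign(π) = (−1)^{n − #cycles} = (−1)^{155−17} = (−1)^138 = +1.
Check: (68/155) = +1 by Zolotarev.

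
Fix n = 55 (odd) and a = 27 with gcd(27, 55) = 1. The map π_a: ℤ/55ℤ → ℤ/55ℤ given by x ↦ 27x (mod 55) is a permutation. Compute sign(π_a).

-1

Orbit of 26 under x↦27x: [26, 42, 34, 38, 36, 37, 9]… (length divides ord_55(27)).
Cycle lengths of π_27 on ℤ/55ℤ: [20, 20, 5, 5, 4, 1]; 6 cycles in total.
n − c = 55 − 6 = 49; sign = (−1)^49 = -1.
Via Zolotarev, sign(π_{27}) = (27|55) = -1.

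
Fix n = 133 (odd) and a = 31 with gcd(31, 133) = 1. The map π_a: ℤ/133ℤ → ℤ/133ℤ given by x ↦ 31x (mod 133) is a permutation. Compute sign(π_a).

Trace 103: π^k(103) = [103, 1, 31, 30, 132, 102] for k=0..5.
Cycle lengths of π_31 on ℤ/133ℤ: [6, 6, 6, 6, 6, 6, 6, 6, 6, 6, 6, 6, 6, 6, 6, 6, 6, 6, 6, 6, 6, 6, 1]; 23 cycles in total.
133 − 23 = 110 transpositions; sign(π) = (−1)^110 = +1.

+1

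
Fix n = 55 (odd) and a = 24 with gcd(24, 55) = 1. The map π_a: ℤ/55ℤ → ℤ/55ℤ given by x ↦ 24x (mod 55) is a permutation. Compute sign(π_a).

-1

Trace 31: π^k(31) = [31, 29, 36, 39, 1, 24, 26] for k=0..6.
π_24 has 8 disjoint cycles with lengths [10, 10, 10, 10, 10, 2, 2, 1] on {0,…,54}.
sign(π) = (−1)^{n − #cycles} = (−1)^{55−8} = (−1)^47 = -1.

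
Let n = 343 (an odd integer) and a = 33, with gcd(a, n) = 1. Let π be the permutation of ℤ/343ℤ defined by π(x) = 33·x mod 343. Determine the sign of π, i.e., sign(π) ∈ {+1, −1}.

Trace 211: π^k(211) = [211, 103, 312, 6, 198, 17, 218] for k=0..6.
Decompose π into cycles: lengths [294, 42, 6, 1] (4 cycles, including the fixed point 0).
sign(π) = (−1)^{n − #cycles} = (−1)^{343−4} = (−1)^339 = -1.
Via Zolotarev, sign(π_{33}) = (33|343) = -1.

-1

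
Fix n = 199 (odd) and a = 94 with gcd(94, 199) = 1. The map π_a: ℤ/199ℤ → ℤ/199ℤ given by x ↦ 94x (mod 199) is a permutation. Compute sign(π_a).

Orbit of 184 under x↦94x: [184, 182, 193, 33, 117, 53, 7]… (length divides ord_199(94)).
Decompose π into cycles: lengths [99, 99, 1] (3 cycles, including the fixed point 0).
sign(π) = (−1)^{n − #cycles} = (−1)^{199−3} = (−1)^196 = +1.
Via Zolotarev, sign(π_{94}) = (94|199) = +1.

+1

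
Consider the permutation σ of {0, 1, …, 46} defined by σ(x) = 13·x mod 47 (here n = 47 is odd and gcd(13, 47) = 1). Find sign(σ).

-1

Trace 39: π^k(39) = [39, 37, 11, 2, 26, 9, 23] for k=0..6.
Cycle lengths of π_13 on ℤ/47ℤ: [46, 1]; 2 cycles in total.
47 − 2 = 45 transpositions; sign(π) = (−1)^45 = -1.
Via Zolotarev, sign(π_{13}) = (13|47) = -1.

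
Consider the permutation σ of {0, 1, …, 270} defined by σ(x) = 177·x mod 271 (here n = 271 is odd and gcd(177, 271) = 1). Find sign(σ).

+1

Trace 56: π^k(56) = [56, 156, 241, 110, 229, 154, 158] for k=0..6.
Cycle lengths of π_177 on ℤ/271ℤ: [135, 135, 1]; 3 cycles in total.
n − c = 271 − 3 = 268; sign = (−1)^268 = +1.
Check: (177/271) = +1 by Zolotarev.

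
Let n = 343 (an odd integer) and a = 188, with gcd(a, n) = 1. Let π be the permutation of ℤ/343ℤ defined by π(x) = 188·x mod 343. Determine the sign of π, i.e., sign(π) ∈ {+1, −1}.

Trace 251: π^k(251) = [251, 197, 335, 211, 223, 78, 258] for k=0..6.
The orbit structure of x ↦ 188x mod 343: 10 orbits of sizes [98, 98, 98, 14, 14, 14, 2, 2, 2, 1].
With 10 cycles on 343 points, sign = (−1)^{343−10} = -1.
The Jacobi symbol (188|343) = -1 (Zolotarev) agrees.

-1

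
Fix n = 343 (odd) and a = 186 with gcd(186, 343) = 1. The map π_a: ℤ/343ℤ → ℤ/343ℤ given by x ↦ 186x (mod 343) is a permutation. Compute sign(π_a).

+1

Trace 162: π^k(162) = [162, 291, 275, 43, 109, 37, 22] for k=0..6.
7 cycles of lengths [147, 147, 21, 21, 3, 3, 1].
343 − 7 = 336 transpositions; sign(π) = (−1)^336 = +1.
The Jacobi symbol (186|343) = +1 (Zolotarev) agrees.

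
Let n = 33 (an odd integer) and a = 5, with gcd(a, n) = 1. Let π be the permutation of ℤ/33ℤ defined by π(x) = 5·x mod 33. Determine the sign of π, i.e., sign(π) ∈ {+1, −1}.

-1

Orbit of 5 under x↦5x: [5, 25, 26, 31, 23, 16, 14]… (length divides ord_33(5)).
Decompose π into cycles: lengths [10, 10, 5, 5, 2, 1] (6 cycles, including the fixed point 0).
6 cycles on 33: each ℓ→(−1)^(ℓ−1), product (−1)^27 = -1.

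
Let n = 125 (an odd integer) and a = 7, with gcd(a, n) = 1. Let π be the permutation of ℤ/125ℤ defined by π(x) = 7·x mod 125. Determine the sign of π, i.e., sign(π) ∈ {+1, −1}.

-1

Start at x=57: 57 → 24 → 43 → 51 → 107 → 124 → 118 → … (one orbit).
12 cycles of lengths [20, 20, 20, 20, 20, 4, 4, 4, 4, 4, 4, 1].
Σ(ℓ_i−1) = 125−12 = 113; sign = (−1)^113 = -1.
Check: (7/125) = -1 by Zolotarev.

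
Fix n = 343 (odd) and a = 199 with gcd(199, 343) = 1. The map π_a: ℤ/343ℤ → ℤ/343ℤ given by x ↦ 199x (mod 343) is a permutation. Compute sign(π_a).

-1

Orbit of 316 under x↦199x: [316, 115, 247, 104, 116, 103, 260]… (length divides ord_343(199)).
Cycle type of π: 294 + 42 + 6 + 1; total 4 cycles.
343 − 4 = 339 transpositions; sign(π) = (−1)^339 = -1.
(199|343)_J = -1 (Zolotarev's lemma cross-check).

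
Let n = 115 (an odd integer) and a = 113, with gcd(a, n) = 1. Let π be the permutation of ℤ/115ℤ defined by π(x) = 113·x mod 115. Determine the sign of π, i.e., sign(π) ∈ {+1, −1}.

Start at x=37: 37 → 41 → 33 → 49 → 17 → 81 → 68 → … (one orbit).
Decompose π into cycles: lengths [44, 44, 22, 4, 1] (5 cycles, including the fixed point 0).
sign(π) = (−1)^{n − #cycles} = (−1)^{115−5} = (−1)^110 = +1.
Via Zolotarev, sign(π_{113}) = (113|115) = +1.

+1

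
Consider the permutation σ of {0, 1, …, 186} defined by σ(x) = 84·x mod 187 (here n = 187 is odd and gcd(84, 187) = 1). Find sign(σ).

Start at x=103: 103 → 50 → 86 → 118 → 1 → 84 → 137 → … (one orbit).
26 cycles of lengths [10, 10, 10, 10, 10, 10, 10, 10, 10, 10, 10, 10, 10, 10, 10, 10, 10, 2, 2, 2, 2, 2, 2, 2, 2, 1].
187 − 26 = 161 transpositions; sign(π) = (−1)^161 = -1.

-1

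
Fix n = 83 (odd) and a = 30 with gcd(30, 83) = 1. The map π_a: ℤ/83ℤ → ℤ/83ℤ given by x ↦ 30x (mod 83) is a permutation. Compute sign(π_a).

+1

Start at x=7: 7 → 44 → 75 → 9 → 21 → 49 → 59 → … (one orbit).
Decompose π into cycles: lengths [41, 41, 1] (3 cycles, including the fixed point 0).
With 3 cycles on 83 points, sign = (−1)^{83−3} = +1.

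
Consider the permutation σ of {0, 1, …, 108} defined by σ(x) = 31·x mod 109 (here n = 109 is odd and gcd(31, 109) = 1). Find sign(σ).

Start at x=75: 75 → 36 → 26 → 43 → 25 → 12 → 45 → … (one orbit).
Decompose π into cycles: lengths [54, 54, 1] (3 cycles, including the fixed point 0).
With 3 cycles on 109 points, sign = (−1)^{109−3} = +1.

+1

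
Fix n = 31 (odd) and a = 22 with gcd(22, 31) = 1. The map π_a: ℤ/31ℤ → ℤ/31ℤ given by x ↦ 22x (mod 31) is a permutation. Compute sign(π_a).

Orbit of 13 under x↦22x: [13, 7, 30, 9, 12, 16, 11]… (length divides ord_31(22)).
2 cycles of lengths [30, 1].
Σ(ℓ_i−1) = 31−2 = 29; sign = (−1)^29 = -1.
The Jacobi symbol (22|31) = -1 (Zolotarev) agrees.

-1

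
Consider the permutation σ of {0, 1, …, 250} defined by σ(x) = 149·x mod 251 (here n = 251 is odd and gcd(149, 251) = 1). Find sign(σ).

Trace 20: π^k(20) = [20, 219, 1, 149, 113] for k=0..4.
Decompose π into cycles: lengths [5, 5, 5, 5, 5, 5, 5, 5, 5, 5, 5, 5, 5, 5, 5, 5, 5, 5, 5, 5, 5, 5, 5, 5, 5, 5, 5, 5, 5, 5, 5, 5, 5, 5, 5, 5, 5, 5, 5, 5, 5, 5, 5, 5, 5, 5, 5, 5, 5, 5, 1] (51 cycles, including the fixed point 0).
Σ(ℓ_i−1) = 251−51 = 200; sign = (−1)^200 = +1.
Check: (149/251) = +1 by Zolotarev.

+1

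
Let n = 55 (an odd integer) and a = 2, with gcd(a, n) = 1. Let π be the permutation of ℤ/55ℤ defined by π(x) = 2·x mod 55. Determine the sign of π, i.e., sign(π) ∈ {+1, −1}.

+1

Orbit of 49 under x↦2x: [49, 43, 31, 7, 14, 28, 1]… (length divides ord_55(2)).
5 cycles of lengths [20, 20, 10, 4, 1].
sign(π) = (−1)^{n − #cycles} = (−1)^{55−5} = (−1)^50 = +1.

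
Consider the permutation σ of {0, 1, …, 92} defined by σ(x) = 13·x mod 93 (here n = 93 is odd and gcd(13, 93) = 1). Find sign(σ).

Trace 79: π^k(79) = [79, 4, 52, 25, 46, 40, 55] for k=0..6.
6 cycles of lengths [30, 30, 30, 1, 1, 1].
93 − 6 = 87 transpositions; sign(π) = (−1)^87 = -1.

-1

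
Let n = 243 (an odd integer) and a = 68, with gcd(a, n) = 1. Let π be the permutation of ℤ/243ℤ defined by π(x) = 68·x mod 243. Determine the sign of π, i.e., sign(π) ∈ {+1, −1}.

-1

Start at x=158: 158 → 52 → 134 → 121 → 209 → 118 → 5 → … (one orbit).
π_68 has 6 disjoint cycles with lengths [162, 54, 18, 6, 2, 1] on {0,…,242}.
With 6 cycles on 243 points, sign = (−1)^{243−6} = -1.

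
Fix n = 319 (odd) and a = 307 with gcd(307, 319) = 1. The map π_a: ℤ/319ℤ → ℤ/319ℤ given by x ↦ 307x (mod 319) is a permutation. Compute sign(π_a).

Orbit of 186 under x↦307x: [186, 1, 307, 144]… (length divides ord_319(307)).
83 cycles of lengths [4, 4, 4, 4, 4, 4, 4, 4, 4, 4, 4, 4, 4, 4, 4, 4, 4, 4, 4, 4, 4, 4, 4, 4, 4, 4, 4, 4, 4, 4, 4, 4, 4, 4, 4, 4, 4, 4, 4, 4, 4, 4, 4, 4, 4, 4, 4, 4, 4, 4, 4, 4, 4, 4, 4, 4, 4, 4, 4, 4, 4, 4, 4, 4, 4, 4, 4, 4, 4, 4, 4, 4, 4, 4, 4, 4, 4, 2, 2, 2, 2, 2, 1].
n − c = 319 − 83 = 236; sign = (−1)^236 = +1.

+1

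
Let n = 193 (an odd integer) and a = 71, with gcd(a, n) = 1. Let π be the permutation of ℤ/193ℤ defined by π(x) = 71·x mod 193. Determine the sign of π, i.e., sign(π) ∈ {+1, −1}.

Orbit of 9 under x↦71x: [9, 60, 14, 29, 129, 88, 72]… (length divides ord_193(71)).
Decompose π into cycles: lengths [64, 64, 64, 1] (4 cycles, including the fixed point 0).
n − c = 193 − 4 = 189; sign = (−1)^189 = -1.

-1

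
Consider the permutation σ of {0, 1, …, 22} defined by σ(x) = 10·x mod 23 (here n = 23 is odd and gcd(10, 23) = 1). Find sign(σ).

-1

Trace 9: π^k(9) = [9, 21, 3, 7, 1, 10, 8] for k=0..6.
π_10 has 2 disjoint cycles with lengths [22, 1] on {0,…,22}.
Σ(ℓ_i−1) = 23−2 = 21; sign = (−1)^21 = -1.
Zolotarev: (10|23) = -1, matching the cycle-count sign.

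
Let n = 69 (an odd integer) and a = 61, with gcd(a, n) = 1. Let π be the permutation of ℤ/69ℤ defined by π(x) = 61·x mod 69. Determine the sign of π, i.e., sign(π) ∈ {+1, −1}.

-1

Start at x=58: 58 → 19 → 55 → 43 → 1 → 61 → 64 → … (one orbit).
π_61 has 6 disjoint cycles with lengths [22, 22, 22, 1, 1, 1] on {0,…,68}.
69 − 6 = 63 transpositions; sign(π) = (−1)^63 = -1.
Check: (61/69) = -1 by Zolotarev.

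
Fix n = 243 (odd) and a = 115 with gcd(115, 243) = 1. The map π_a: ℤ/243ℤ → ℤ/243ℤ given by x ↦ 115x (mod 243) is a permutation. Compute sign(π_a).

Trace 100: π^k(100) = [100, 79, 94, 118, 205, 4, 217] for k=0..6.
11 cycles of lengths [81, 81, 27, 27, 9, 9, 3, 3, 1, 1, 1].
sign(π) = (−1)^{n − #cycles} = (−1)^{243−11} = (−1)^232 = +1.
The Jacobi symbol (115|243) = +1 (Zolotarev) agrees.

+1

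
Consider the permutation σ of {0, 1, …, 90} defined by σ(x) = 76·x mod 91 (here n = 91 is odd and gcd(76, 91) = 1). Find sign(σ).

Trace 43: π^k(43) = [43, 83, 29, 20, 64, 41, 22] for k=0..6.
The orbit structure of x ↦ 76x mod 91: 11 orbits of sizes [12, 12, 12, 12, 12, 12, 12, 2, 2, 2, 1].
n − c = 91 − 11 = 80; sign = (−1)^80 = +1.

+1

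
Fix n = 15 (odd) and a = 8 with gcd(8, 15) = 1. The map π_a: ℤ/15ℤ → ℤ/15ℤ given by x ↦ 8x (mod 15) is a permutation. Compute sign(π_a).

Orbit of 1 under x↦8x: [1, 8, 4, 2]… (length divides ord_15(8)).
5 cycles of lengths [4, 4, 4, 2, 1].
With 5 cycles on 15 points, sign = (−1)^{15−5} = +1.

+1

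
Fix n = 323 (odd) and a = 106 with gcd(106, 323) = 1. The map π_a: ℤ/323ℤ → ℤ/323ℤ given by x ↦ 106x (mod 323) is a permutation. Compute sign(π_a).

+1

Orbit of 191 under x↦106x: [191, 220, 64, 1, 106, 254, 115]… (length divides ord_323(106)).
Cycle type of π: 12×24 + 4×4 + 3×6 + 1; total 35 cycles.
323 − 35 = 288 transpositions; sign(π) = (−1)^288 = +1.
Zolotarev: (106|323) = +1, matching the cycle-count sign.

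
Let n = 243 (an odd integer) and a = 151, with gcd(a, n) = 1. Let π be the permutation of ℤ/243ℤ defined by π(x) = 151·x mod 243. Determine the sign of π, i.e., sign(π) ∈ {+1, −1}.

Trace 184: π^k(184) = [184, 82, 232, 40, 208, 61, 220] for k=0..6.
Cycle type of π: 81×2 + 27×2 + 9×2 + 3×2 + 1×3; total 11 cycles.
sign(π) = (−1)^{n − #cycles} = (−1)^{243−11} = (−1)^232 = +1.

+1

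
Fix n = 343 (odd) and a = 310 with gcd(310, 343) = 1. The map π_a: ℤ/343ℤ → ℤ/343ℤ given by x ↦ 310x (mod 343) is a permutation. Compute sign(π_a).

Trace 274: π^k(274) = [274, 219, 319, 106, 275, 186, 36] for k=0..6.
Cycle lengths of π_310 on ℤ/343ℤ: [147, 147, 21, 21, 3, 3, 1]; 7 cycles in total.
sign(π) = (−1)^{n − #cycles} = (−1)^{343−7} = (−1)^336 = +1.
Zolotarev: (310|343) = +1, matching the cycle-count sign.

+1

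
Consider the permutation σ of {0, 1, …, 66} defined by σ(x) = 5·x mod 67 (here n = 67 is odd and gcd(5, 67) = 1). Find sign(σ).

-1

Orbit of 59 under x↦5x: [59, 27, 1, 5, 25, 58, 22]… (length divides ord_67(5)).
Cycle type of π: 22×3 + 1; total 4 cycles.
Σ(ℓ_i−1) = 67−4 = 63; sign = (−1)^63 = -1.
Via Zolotarev, sign(π_{5}) = (5|67) = -1.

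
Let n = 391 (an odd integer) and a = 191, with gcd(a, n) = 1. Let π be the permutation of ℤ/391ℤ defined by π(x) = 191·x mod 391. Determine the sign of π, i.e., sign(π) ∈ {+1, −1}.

Orbit of 118 under x↦191x: [118, 251, 239, 293, 50, 166, 35]… (length divides ord_391(191)).
Cycle type of π: 44×8 + 22 + 4×4 + 1; total 14 cycles.
14 cycles on 391: each ℓ→(−1)^(ℓ−1), product (−1)^377 = -1.
Zolotarev: (191|391) = -1, matching the cycle-count sign.

-1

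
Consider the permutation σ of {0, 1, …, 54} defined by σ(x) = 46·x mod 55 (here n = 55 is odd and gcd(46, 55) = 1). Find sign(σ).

-1

Start at x=31: 31 → 51 → 36 → 6 → 1 → 46 → 26 → … (one orbit).
Decompose π into cycles: lengths [10, 10, 10, 10, 10, 1, 1, 1, 1, 1] (10 cycles, including the fixed point 0).
10 cycles on 55: each ℓ→(−1)^(ℓ−1), product (−1)^45 = -1.
Zolotarev: (46|55) = -1, matching the cycle-count sign.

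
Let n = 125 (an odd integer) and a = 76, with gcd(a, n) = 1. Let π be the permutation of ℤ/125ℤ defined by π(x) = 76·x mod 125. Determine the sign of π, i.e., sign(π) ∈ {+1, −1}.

Trace 26: π^k(26) = [26, 101, 51, 1, 76] for k=0..4.
π_76 has 45 disjoint cycles with lengths [5, 5, 5, 5, 5, 5, 5, 5, 5, 5, 5, 5, 5, 5, 5, 5, 5, 5, 5, 5, 1, 1, 1, 1, 1, 1, 1, 1, 1, 1, 1, 1, 1, 1, 1, 1, 1, 1, 1, 1, 1, 1, 1, 1, 1] on {0,…,124}.
45 cycles on 125: each ℓ→(−1)^(ℓ−1), product (−1)^80 = +1.

+1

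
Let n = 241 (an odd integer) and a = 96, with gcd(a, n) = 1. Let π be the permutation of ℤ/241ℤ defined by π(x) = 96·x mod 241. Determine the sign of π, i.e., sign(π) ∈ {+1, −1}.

Start at x=135: 135 → 187 → 118 → 1 → 96 → 58 → 25 → … (one orbit).
π_96 has 5 disjoint cycles with lengths [60, 60, 60, 60, 1] on {0,…,240}.
241 − 5 = 236 transpositions; sign(π) = (−1)^236 = +1.
(96|241)_J = +1 (Zolotarev's lemma cross-check).

+1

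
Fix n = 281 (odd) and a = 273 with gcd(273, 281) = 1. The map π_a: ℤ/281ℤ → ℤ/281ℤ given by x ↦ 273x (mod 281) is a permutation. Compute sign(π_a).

+1

Orbit of 64 under x↦273x: [64, 50, 162, 109, 252, 232, 111]… (length divides ord_281(273)).
9 cycles of lengths [35, 35, 35, 35, 35, 35, 35, 35, 1].
sign(π) = (−1)^{n − #cycles} = (−1)^{281−9} = (−1)^272 = +1.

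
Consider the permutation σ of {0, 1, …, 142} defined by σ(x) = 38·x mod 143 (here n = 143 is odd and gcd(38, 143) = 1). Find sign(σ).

Trace 103: π^k(103) = [103, 53, 12, 27, 25, 92, 64] for k=0..6.
21 cycles of lengths [10, 10, 10, 10, 10, 10, 10, 10, 10, 10, 10, 10, 5, 5, 2, 2, 2, 2, 2, 2, 1].
21 cycles on 143: each ℓ→(−1)^(ℓ−1), product (−1)^122 = +1.
The Jacobi symbol (38|143) = +1 (Zolotarev) agrees.

+1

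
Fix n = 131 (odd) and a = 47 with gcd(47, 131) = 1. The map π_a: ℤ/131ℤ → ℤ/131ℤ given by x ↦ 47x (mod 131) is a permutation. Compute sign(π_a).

Trace 69: π^k(69) = [69, 99, 68, 52, 86, 112, 24] for k=0..6.
6 cycles of lengths [26, 26, 26, 26, 26, 1].
131 − 6 = 125 transpositions; sign(π) = (−1)^125 = -1.

-1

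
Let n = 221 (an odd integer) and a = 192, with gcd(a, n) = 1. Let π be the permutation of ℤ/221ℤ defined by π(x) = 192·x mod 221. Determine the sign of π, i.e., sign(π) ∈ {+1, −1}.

-1

Trace 173: π^k(173) = [173, 66, 75, 35, 90, 42, 108] for k=0..6.
Decompose π into cycles: lengths [48, 48, 48, 48, 16, 6, 6, 1] (8 cycles, including the fixed point 0).
Σ(ℓ_i−1) = 221−8 = 213; sign = (−1)^213 = -1.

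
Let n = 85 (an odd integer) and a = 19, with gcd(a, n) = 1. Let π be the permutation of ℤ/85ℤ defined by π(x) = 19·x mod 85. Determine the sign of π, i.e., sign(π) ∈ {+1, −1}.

Orbit of 49 under x↦19x: [49, 81, 9, 1, 19, 21, 59]… (length divides ord_85(19)).
13 cycles of lengths [8, 8, 8, 8, 8, 8, 8, 8, 8, 8, 2, 2, 1].
With 13 cycles on 85 points, sign = (−1)^{85−13} = +1.
(19|85)_J = +1 (Zolotarev's lemma cross-check).

+1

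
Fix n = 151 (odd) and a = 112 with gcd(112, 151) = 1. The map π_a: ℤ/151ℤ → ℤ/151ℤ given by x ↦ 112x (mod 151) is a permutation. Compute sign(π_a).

-1

Start at x=55: 55 → 120 → 1 → 112 → 11 → 24 → 121 → … (one orbit).
Cycle type of π: 150 + 1; total 2 cycles.
n − c = 151 − 2 = 149; sign = (−1)^149 = -1.
Via Zolotarev, sign(π_{112}) = (112|151) = -1.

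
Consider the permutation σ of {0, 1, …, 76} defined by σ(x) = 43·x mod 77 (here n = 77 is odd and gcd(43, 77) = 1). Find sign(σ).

Orbit of 43 under x↦43x: [43, 1]… (length divides ord_77(43)).
The orbit structure of x ↦ 43x mod 77: 42 orbits of sizes [2, 2, 2, 2, 2, 2, 2, 2, 2, 2, 2, 2, 2, 2, 2, 2, 2, 2, 2, 2, 2, 2, 2, 2, 2, 2, 2, 2, 2, 2, 2, 2, 2, 2, 2, 1, 1, 1, 1, 1, 1, 1].
sign(π) = (−1)^{n − #cycles} = (−1)^{77−42} = (−1)^35 = -1.
(43|77)_J = -1 (Zolotarev's lemma cross-check).

-1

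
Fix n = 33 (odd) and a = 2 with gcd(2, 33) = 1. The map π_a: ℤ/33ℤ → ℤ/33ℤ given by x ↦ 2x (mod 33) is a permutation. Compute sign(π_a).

Orbit of 1 under x↦2x: [1, 2, 4, 8, 16, 32, 31]… (length divides ord_33(2)).
5 cycles of lengths [10, 10, 10, 2, 1].
sign(π) = (−1)^{n − #cycles} = (−1)^{33−5} = (−1)^28 = +1.

+1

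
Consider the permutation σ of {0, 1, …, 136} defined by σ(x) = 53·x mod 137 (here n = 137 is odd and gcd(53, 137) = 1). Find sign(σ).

-1

Start at x=122: 122 → 27 → 61 → 82 → 99 → 41 → 118 → … (one orbit).
Cycle lengths of π_53 on ℤ/137ℤ: [136, 1]; 2 cycles in total.
2 cycles on 137: each ℓ→(−1)^(ℓ−1), product (−1)^135 = -1.
The Jacobi symbol (53|137) = -1 (Zolotarev) agrees.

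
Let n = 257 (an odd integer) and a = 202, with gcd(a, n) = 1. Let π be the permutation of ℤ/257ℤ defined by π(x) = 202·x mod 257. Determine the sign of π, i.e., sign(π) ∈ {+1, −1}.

Start at x=229: 229 → 255 → 110 → 118 → 192 → 234 → 237 → … (one orbit).
π_202 has 2 disjoint cycles with lengths [256, 1] on {0,…,256}.
257 − 2 = 255 transpositions; sign(π) = (−1)^255 = -1.
Zolotarev: (202|257) = -1, matching the cycle-count sign.

-1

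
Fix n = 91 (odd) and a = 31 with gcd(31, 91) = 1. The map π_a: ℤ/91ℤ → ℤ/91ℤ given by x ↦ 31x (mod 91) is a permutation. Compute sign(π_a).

+1

Orbit of 25 under x↦31x: [25, 47, 1, 31, 51, 34, 53]… (length divides ord_91(31)).
Cycle type of π: 12×6 + 6 + 4×3 + 1; total 11 cycles.
11 cycles on 91: each ℓ→(−1)^(ℓ−1), product (−1)^80 = +1.
Via Zolotarev, sign(π_{31}) = (31|91) = +1.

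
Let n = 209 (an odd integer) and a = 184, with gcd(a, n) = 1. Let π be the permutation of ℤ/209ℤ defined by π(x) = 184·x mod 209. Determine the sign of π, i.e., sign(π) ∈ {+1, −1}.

+1

Trace 10: π^k(10) = [10, 168, 189, 82, 40, 45, 129] for k=0..6.
Decompose π into cycles: lengths [90, 90, 18, 10, 1] (5 cycles, including the fixed point 0).
5 cycles on 209: each ℓ→(−1)^(ℓ−1), product (−1)^204 = +1.
Zolotarev: (184|209) = +1, matching the cycle-count sign.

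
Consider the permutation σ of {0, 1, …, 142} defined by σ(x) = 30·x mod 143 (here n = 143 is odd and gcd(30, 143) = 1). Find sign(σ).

Orbit of 116 under x↦30x: [116, 48, 10, 14, 134, 16, 51]… (length divides ord_143(30)).
Cycle lengths of π_30 on ℤ/143ℤ: [30, 30, 30, 30, 10, 6, 6, 1]; 8 cycles in total.
8 cycles on 143: each ℓ→(−1)^(ℓ−1), product (−1)^135 = -1.
The Jacobi symbol (30|143) = -1 (Zolotarev) agrees.

-1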